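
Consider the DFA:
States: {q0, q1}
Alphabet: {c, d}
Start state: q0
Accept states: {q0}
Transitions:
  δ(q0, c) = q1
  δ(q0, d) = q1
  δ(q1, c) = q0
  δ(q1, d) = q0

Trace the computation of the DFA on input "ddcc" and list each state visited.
read 'd': q0 → q1
  read 'd': q1 → q0
  read 'c': q0 → q1
  read 'c': q1 → q0
q0 -> q1 -> q0 -> q1 -> q0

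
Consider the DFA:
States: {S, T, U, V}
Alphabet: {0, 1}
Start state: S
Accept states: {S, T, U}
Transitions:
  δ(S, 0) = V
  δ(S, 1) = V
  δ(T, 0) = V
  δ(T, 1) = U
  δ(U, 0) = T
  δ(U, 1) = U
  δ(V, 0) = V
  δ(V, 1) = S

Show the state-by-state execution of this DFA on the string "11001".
read '1': S → V
  read '1': V → S
  read '0': S → V
  read '0': V → V
  read '1': V → S
S -> V -> S -> V -> V -> S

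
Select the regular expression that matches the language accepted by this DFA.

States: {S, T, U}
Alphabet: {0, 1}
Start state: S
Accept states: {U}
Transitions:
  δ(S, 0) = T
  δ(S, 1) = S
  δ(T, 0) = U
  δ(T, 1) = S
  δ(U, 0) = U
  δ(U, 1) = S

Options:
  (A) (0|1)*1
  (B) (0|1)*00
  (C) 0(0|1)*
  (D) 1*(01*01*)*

Check each option against the DFA on short strings; one disagreement eliminates an option:
  (A) (0|1)*1: on '1' the DFA goes S → S and rejects (S ∉ Accept), but the regex matches it → eliminate
  (B) (0|1)*00: agrees with the DFA on every string of length ≤ 6
  (C) 0(0|1)*: on '0' the DFA goes S → T and rejects (T ∉ Accept), but the regex matches it → eliminate
  (D) 1*(01*01*)*: on ε the DFA stays in S and rejects (S ∉ Accept), but the regex matches it → eliminate
Only (B) is consistent with the DFA.
(B) (0|1)*00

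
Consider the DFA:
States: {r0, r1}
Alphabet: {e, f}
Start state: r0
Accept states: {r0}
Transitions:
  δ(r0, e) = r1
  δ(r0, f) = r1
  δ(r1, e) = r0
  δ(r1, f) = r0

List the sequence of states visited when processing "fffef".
read 'f': r0 → r1
  read 'f': r1 → r0
  read 'f': r0 → r1
  read 'e': r1 → r0
  read 'f': r0 → r1
r0 -> r1 -> r0 -> r1 -> r0 -> r1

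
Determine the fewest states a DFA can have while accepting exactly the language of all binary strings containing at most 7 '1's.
By Myhill–Nerode, count the distinguishable equivalence classes: 9 classes — having seen 0, 1, …, 7, or >7 copies of '1'; counts 0 through 7 are accepting and >7 is dead.
9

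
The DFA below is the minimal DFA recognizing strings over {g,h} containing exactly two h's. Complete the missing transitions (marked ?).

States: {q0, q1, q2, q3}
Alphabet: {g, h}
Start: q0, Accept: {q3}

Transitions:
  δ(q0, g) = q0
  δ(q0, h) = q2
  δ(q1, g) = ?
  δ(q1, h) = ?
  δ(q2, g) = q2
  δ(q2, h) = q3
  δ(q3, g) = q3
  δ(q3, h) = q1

From the language and accept set, identify what each state tracks — q0: zero h's; q1: ≥ three h's (dead); q2: one h; q3: two h's.
Each missing δ(q, a) is the state matching the new tracked value after reading a.
δ(q1, g) = q1; δ(q1, h) = q1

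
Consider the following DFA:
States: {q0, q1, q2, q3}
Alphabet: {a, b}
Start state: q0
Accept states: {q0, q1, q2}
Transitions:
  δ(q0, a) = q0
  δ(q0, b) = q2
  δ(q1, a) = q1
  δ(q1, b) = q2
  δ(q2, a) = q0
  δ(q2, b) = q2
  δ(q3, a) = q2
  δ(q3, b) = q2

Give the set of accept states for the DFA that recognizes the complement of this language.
Complement accept states = All states \ Original accept states
= {q0, q1, q2, q3} \ {q0, q1, q2}
{q3}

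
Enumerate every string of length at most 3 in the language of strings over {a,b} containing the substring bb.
bb, abb, bba, bbb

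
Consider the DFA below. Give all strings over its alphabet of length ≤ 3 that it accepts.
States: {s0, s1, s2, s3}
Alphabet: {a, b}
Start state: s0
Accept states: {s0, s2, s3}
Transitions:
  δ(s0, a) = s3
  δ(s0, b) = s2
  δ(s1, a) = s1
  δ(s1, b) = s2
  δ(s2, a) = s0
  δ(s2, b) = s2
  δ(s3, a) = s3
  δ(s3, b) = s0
ε, a, b, aa, ab, ba, bb, aaa, aab, aba, abb, baa, bab, bba, bbb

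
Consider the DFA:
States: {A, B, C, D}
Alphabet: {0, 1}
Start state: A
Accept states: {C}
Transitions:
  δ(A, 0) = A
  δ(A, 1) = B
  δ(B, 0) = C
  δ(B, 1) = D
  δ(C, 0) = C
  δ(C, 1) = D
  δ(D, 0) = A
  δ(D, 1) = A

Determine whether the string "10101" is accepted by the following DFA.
Processing string "10101":
  A --1--> B
  B --0--> C
  C --1--> D
  D --0--> A
  A --1--> B
Final state: B
Accept states: {C}
No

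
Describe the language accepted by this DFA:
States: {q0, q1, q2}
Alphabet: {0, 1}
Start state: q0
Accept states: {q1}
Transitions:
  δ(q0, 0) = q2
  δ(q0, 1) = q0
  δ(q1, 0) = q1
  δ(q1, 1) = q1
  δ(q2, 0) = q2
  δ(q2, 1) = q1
Testing a few strings:
  '1001' → accept
  '000' → reject
  '1' → reject
  '0' → reject
State roles: q0=no 0 seen yet; q1=substring 01 seen; q2=seen a 0, waiting for 1
All binary strings containing the substring 01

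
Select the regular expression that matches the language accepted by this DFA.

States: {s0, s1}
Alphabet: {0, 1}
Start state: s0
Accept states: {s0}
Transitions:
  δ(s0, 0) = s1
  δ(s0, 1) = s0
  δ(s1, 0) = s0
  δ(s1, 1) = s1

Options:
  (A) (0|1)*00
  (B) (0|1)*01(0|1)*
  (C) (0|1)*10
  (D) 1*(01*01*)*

Check each option against the DFA on short strings; one disagreement eliminates an option:
  (A) (0|1)*00: on ε the DFA stays in s0 and accepts (s0 ∈ Accept), but the regex does not match it → eliminate
  (B) (0|1)*01(0|1)*: on ε the DFA stays in s0 and accepts (s0 ∈ Accept), but the regex does not match it → eliminate
  (C) (0|1)*10: on ε the DFA stays in s0 and accepts (s0 ∈ Accept), but the regex does not match it → eliminate
  (D) 1*(01*01*)*: agrees with the DFA on every string of length ≤ 6
Only (D) is consistent with the DFA.
(D) 1*(01*01*)*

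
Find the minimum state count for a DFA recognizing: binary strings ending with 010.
By Myhill–Nerode, count the distinguishable equivalence classes: 4 classes — one per longest suffix of the input that is a prefix of '010' (lengths 0 through 3); only the length-3 class is accepting.
4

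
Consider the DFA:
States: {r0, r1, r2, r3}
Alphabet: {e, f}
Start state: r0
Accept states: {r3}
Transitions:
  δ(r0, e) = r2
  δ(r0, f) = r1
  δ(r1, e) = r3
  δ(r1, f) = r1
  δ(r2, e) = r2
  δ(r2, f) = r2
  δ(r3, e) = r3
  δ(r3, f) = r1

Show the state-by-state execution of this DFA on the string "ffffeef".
read 'f': r0 → r1
  read 'f': r1 → r1
  read 'f': r1 → r1
  read 'f': r1 → r1
  read 'e': r1 → r3
  read 'e': r3 → r3
  read 'f': r3 → r1
r0 -> r1 -> r1 -> r1 -> r1 -> r3 -> r3 -> r1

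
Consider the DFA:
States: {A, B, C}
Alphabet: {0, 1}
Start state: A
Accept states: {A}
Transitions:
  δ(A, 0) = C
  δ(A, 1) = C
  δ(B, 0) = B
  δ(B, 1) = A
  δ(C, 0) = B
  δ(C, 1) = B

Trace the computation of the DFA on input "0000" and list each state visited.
read '0': A → C
  read '0': C → B
  read '0': B → B
  read '0': B → B
A -> C -> B -> B -> B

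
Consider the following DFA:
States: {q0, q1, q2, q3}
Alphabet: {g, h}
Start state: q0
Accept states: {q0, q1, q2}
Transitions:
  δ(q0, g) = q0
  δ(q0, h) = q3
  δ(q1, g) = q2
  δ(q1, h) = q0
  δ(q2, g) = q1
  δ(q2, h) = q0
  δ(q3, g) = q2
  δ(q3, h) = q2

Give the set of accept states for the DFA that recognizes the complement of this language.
Complement accept states = All states \ Original accept states
= {q0, q1, q2, q3} \ {q0, q1, q2}
{q3}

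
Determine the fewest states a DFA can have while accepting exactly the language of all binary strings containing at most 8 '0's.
By Myhill–Nerode, count the distinguishable equivalence classes: 10 classes — having seen 0, 1, …, 8, or >8 copies of '0'; counts 0 through 8 are accepting and >8 is dead.
10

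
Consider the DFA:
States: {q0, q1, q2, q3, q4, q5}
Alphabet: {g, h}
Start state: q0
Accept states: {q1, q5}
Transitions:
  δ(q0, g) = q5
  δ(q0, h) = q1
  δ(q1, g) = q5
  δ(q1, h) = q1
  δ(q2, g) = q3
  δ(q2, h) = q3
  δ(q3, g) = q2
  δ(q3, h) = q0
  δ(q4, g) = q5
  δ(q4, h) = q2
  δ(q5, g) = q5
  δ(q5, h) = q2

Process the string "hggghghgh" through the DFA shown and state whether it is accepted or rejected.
Processing string "hggghghgh":
  q0 --h--> q1
  q1 --g--> q5
  q5 --g--> q5
  q5 --g--> q5
  q5 --h--> q2
  q2 --g--> q3
  q3 --h--> q0
  q0 --g--> q5
  q5 --h--> q2
Final state: q2
Accept states: {q1, q5}
No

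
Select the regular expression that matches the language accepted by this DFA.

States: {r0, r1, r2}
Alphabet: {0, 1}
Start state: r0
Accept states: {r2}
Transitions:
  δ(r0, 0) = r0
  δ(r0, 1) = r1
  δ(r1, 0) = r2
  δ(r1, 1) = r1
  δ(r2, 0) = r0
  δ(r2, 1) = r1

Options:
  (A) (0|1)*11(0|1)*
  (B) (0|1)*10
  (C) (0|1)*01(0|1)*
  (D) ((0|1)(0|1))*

Check each option against the DFA on short strings; one disagreement eliminates an option:
  (A) (0|1)*11(0|1)*: on '10' the DFA goes r0 → r1 → r2 and accepts (r2 ∈ Accept), but the regex does not match it → eliminate
  (B) (0|1)*10: agrees with the DFA on every string of length ≤ 6
  (C) (0|1)*01(0|1)*: on '01' the DFA goes r0 → r0 → r1 and rejects (r1 ∉ Accept), but the regex matches it → eliminate
  (D) ((0|1)(0|1))*: on ε the DFA stays in r0 and rejects (r0 ∉ Accept), but the regex matches it → eliminate
Only (B) is consistent with the DFA.
(B) (0|1)*10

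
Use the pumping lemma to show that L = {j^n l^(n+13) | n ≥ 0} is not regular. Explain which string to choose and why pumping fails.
Assume L is regular with pumping length p. Idea: pumping the j-block breaks the fixed offset of 13.
Choose s = j^p l^(p+13) ∈ L. By the pumping lemma, s = xyz with |xy| ≤ p, |y| > 0, so y = j^k with k ≥ 1. Then xy²z = j^(p+k) l^(p+13). For this to be in L we would need p+13 = (p+k)+13, i.e. k = 0, contradicting k ≥ 1. So xy²z ∉ L.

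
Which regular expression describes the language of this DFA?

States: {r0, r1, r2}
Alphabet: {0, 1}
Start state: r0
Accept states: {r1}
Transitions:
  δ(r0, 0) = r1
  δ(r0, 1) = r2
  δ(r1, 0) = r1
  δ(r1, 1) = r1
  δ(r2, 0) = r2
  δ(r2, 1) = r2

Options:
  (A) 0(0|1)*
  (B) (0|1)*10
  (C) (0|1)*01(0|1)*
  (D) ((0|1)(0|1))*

Check each option against the DFA on short strings; one disagreement eliminates an option:
  (A) 0(0|1)*: agrees with the DFA on every string of length ≤ 6
  (B) (0|1)*10: on '0' the DFA goes r0 → r1 and accepts (r1 ∈ Accept), but the regex does not match it → eliminate
  (C) (0|1)*01(0|1)*: on '0' the DFA goes r0 → r1 and accepts (r1 ∈ Accept), but the regex does not match it → eliminate
  (D) ((0|1)(0|1))*: on ε the DFA stays in r0 and rejects (r0 ∉ Accept), but the regex matches it → eliminate
Only (A) is consistent with the DFA.
(A) 0(0|1)*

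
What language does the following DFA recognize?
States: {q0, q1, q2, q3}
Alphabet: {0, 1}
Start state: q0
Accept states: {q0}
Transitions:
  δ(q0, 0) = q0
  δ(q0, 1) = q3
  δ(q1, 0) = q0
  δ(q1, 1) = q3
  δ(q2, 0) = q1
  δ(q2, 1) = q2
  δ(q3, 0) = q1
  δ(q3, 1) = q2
Testing a few strings:
  '1000' → accept
  '01' → reject
  '00' → accept
  '010' → reject
State roles: q0=value ≡ 0 (mod 4); q1=value ≡ 2 (mod 4); q2=value ≡ 3 (mod 4); q3=value ≡ 1 (mod 4)
All binary strings representing a multiple of 4 (read in base 2; leading zeros allowed and ε counts as 0)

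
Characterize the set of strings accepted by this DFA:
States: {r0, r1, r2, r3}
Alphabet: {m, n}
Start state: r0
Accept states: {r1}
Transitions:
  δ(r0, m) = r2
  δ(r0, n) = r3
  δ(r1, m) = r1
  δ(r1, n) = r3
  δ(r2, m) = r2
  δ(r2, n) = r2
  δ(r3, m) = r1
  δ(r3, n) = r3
Testing a few strings:
  'mnnm' → reject
  'nmn' → reject
  'mmnm' → reject
  'm' → reject
State roles: r0=no input read; r1=started with n, last symbol m; r2=started with m (dead); r3=started with n, last symbol n
All strings over {m,n} that start with n and end with m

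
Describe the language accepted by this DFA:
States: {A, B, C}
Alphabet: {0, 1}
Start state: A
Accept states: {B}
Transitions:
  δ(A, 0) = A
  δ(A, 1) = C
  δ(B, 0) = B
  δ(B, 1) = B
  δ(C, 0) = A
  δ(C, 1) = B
Testing a few strings:
  '1000' → reject
  '10' → reject
  '11' → accept
  '001' → reject
State roles: A=no progress toward 11; B=substring 11 seen; C=one trailing 1
All binary strings containing the substring 11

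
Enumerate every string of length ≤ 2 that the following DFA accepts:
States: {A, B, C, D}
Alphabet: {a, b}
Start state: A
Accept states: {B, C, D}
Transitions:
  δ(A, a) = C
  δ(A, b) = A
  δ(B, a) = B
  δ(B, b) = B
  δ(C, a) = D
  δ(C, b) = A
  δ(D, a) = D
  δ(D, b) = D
a, aa, ba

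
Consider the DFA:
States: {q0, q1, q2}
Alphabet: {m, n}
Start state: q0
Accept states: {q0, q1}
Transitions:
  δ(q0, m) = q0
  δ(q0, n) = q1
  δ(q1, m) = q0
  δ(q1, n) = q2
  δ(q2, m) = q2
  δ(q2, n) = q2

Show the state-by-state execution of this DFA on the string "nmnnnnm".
read 'n': q0 → q1
  read 'm': q1 → q0
  read 'n': q0 → q1
  read 'n': q1 → q2
  read 'n': q2 → q2
  read 'n': q2 → q2
  read 'm': q2 → q2
q0 -> q1 -> q0 -> q1 -> q2 -> q2 -> q2 -> q2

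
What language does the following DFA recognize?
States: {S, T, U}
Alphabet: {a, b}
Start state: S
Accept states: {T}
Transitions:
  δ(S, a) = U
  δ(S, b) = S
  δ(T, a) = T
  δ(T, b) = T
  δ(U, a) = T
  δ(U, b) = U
Testing a few strings:
  'a' → reject
  'aba' → accept
  'ab' → reject
  'abbb' → reject
State roles: S=zero a's seen; T=≥ two a's seen; U=one a seen
All strings over {a,b} containing at least two a's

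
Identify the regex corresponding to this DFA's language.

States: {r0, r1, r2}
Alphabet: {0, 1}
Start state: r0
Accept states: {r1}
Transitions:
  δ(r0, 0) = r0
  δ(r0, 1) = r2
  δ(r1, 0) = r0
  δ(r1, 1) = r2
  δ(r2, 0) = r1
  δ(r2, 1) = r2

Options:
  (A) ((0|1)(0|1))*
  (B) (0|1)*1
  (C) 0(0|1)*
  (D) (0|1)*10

Check each option against the DFA on short strings; one disagreement eliminates an option:
  (A) ((0|1)(0|1))*: on ε the DFA stays in r0 and rejects (r0 ∉ Accept), but the regex matches it → eliminate
  (B) (0|1)*1: on '1' the DFA goes r0 → r2 and rejects (r2 ∉ Accept), but the regex matches it → eliminate
  (C) 0(0|1)*: on '0' the DFA goes r0 → r0 and rejects (r0 ∉ Accept), but the regex matches it → eliminate
  (D) (0|1)*10: agrees with the DFA on every string of length ≤ 6
Only (D) is consistent with the DFA.
(D) (0|1)*10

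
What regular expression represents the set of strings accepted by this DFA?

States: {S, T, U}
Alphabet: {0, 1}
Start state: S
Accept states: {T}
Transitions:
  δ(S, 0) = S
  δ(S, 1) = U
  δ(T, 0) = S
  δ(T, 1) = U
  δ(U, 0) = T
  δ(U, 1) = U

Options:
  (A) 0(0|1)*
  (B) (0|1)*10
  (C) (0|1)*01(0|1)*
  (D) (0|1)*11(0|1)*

Check each option against the DFA on short strings; one disagreement eliminates an option:
  (A) 0(0|1)*: on '0' the DFA goes S → S and rejects (S ∉ Accept), but the regex matches it → eliminate
  (B) (0|1)*10: agrees with the DFA on every string of length ≤ 6
  (C) (0|1)*01(0|1)*: on '01' the DFA goes S → S → U and rejects (U ∉ Accept), but the regex matches it → eliminate
  (D) (0|1)*11(0|1)*: on '10' the DFA goes S → U → T and accepts (T ∈ Accept), but the regex does not match it → eliminate
Only (B) is consistent with the DFA.
(B) (0|1)*10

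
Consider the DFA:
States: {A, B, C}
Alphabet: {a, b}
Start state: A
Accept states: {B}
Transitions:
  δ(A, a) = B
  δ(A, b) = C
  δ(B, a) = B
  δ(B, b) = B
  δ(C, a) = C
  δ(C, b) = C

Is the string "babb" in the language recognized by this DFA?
Processing string "babb":
  A --b--> C
  C --a--> C
  C --b--> C
  C --b--> C
Final state: C
Accept states: {B}
No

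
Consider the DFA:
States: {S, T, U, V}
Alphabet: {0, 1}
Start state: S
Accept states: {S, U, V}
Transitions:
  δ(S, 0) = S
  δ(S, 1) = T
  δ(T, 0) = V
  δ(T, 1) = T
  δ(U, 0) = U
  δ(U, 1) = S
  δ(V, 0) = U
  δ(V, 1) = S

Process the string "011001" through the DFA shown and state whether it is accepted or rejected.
Processing string "011001":
  S --0--> S
  S --1--> T
  T --1--> T
  T --0--> V
  V --0--> U
  U --1--> S
Final state: S
Accept states: {S, U, V}
Yes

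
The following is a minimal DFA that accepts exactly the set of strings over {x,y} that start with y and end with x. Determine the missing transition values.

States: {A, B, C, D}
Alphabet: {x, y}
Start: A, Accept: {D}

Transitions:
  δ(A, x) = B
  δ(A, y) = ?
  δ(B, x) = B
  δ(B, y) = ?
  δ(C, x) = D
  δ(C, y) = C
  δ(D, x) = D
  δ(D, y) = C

From the language and accept set, identify what each state tracks — A: no input read; B: started with x (dead); C: started with y, last symbol y; D: started with y, last symbol x.
Each missing δ(q, a) is the state matching the new tracked value after reading a.
δ(A, y) = C; δ(B, y) = B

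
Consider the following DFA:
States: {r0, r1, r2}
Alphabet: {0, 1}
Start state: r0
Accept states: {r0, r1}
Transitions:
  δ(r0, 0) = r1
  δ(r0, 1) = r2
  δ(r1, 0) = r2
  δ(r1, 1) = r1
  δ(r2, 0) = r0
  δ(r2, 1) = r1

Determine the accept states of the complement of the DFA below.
Complement accept states = All states \ Original accept states
= {r0, r1, r2} \ {r0, r1}
{r2}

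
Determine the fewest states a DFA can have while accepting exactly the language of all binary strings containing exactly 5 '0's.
By Myhill–Nerode, count the distinguishable equivalence classes: 7 classes — having seen 0, 1, …, 5, or >5 copies of '0'; the count-5 class is the only accepting one and >5 is dead.
7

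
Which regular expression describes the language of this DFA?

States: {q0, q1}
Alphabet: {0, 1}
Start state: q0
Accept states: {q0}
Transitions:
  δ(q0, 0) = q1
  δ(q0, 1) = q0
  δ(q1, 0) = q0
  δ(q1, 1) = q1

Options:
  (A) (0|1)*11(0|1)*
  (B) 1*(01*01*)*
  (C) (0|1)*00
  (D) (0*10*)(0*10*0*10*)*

Check each option against the DFA on short strings; one disagreement eliminates an option:
  (A) (0|1)*11(0|1)*: on ε the DFA stays in q0 and accepts (q0 ∈ Accept), but the regex does not match it → eliminate
  (B) 1*(01*01*)*: agrees with the DFA on every string of length ≤ 6
  (C) (0|1)*00: on ε the DFA stays in q0 and accepts (q0 ∈ Accept), but the regex does not match it → eliminate
  (D) (0*10*)(0*10*0*10*)*: on ε the DFA stays in q0 and accepts (q0 ∈ Accept), but the regex does not match it → eliminate
Only (B) is consistent with the DFA.
(B) 1*(01*01*)*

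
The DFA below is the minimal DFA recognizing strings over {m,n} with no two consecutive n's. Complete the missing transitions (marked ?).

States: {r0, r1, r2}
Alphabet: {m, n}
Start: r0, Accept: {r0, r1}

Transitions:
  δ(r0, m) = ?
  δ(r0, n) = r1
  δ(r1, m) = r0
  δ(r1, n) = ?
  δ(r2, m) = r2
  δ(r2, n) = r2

From the language and accept set, identify what each state tracks — r0: last symbol not n (ok); r1: last symbol n (ok); r2: saw nn (dead).
Each missing δ(q, a) is the state matching the new tracked value after reading a.
δ(r0, m) = r0; δ(r1, n) = r2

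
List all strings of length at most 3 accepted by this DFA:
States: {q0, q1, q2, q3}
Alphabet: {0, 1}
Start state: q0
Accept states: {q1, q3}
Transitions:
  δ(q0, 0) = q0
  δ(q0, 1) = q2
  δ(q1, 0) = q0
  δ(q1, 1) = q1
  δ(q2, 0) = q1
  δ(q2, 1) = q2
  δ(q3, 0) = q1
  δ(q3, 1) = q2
10, 010, 101, 110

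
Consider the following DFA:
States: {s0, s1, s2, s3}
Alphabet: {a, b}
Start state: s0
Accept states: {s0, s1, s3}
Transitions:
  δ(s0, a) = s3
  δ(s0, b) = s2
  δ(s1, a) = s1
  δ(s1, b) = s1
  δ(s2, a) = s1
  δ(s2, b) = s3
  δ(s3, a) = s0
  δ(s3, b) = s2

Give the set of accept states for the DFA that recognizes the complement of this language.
Complement accept states = All states \ Original accept states
= {s0, s1, s2, s3} \ {s0, s1, s3}
{s2}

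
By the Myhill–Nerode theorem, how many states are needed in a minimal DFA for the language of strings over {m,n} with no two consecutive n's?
By Myhill–Nerode, count the distinguishable equivalence classes: three classes — safe with last≠n / safe with last=n / nn seen (dead).
3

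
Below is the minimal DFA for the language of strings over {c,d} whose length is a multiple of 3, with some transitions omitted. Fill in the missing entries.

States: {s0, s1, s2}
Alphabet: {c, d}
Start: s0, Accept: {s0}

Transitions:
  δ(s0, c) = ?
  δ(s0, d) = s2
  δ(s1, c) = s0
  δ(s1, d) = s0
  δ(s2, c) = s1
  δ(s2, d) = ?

From the language and accept set, identify what each state tracks — s0: length ≡ 0 (mod 3); s1: length ≡ 2 (mod 3); s2: length ≡ 1 (mod 3).
Each missing δ(q, a) is the state matching the new tracked value after reading a.
δ(s0, c) = s2; δ(s2, d) = s1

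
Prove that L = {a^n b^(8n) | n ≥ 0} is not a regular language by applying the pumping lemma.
Assume L is regular with pumping length p. Idea: pumping the a-block breaks the 1:8 ratio.
Choose s = a^p b^(8p) (length 9p ≥ p). By the pumping lemma, s = xyz with |xy| ≤ p, |y| > 0, so y = a^k with k ≥ 1. Then xy²z = a^(p+k) b^(8p). For this to be in L we would need 8p = 8(p+k), i.e. 8k = 0, contradicting k ≥ 1. So xy²z ∉ L.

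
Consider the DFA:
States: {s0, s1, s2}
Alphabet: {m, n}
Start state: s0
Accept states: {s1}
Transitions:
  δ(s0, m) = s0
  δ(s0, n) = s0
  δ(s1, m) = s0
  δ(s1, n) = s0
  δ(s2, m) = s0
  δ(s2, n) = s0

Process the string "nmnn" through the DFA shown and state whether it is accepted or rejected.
Processing string "nmnn":
  s0 --n--> s0
  s0 --m--> s0
  s0 --n--> s0
  s0 --n--> s0
Final state: s0
Accept states: {s1}
No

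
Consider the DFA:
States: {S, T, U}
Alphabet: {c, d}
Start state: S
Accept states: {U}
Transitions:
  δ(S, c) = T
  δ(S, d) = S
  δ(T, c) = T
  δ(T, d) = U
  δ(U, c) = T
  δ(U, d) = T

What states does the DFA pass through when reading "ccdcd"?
read 'c': S → T
  read 'c': T → T
  read 'd': T → U
  read 'c': U → T
  read 'd': T → U
S -> T -> T -> U -> T -> U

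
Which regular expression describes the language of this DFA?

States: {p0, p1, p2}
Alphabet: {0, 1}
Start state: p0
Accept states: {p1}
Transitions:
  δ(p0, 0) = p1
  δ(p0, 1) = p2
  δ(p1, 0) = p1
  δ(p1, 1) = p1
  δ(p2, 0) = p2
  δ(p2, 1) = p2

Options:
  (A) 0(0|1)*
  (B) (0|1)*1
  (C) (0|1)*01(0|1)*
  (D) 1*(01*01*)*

Check each option against the DFA on short strings; one disagreement eliminates an option:
  (A) 0(0|1)*: agrees with the DFA on every string of length ≤ 6
  (B) (0|1)*1: on '0' the DFA goes p0 → p1 and accepts (p1 ∈ Accept), but the regex does not match it → eliminate
  (C) (0|1)*01(0|1)*: on '0' the DFA goes p0 → p1 and accepts (p1 ∈ Accept), but the regex does not match it → eliminate
  (D) 1*(01*01*)*: on ε the DFA stays in p0 and rejects (p0 ∉ Accept), but the regex matches it → eliminate
Only (A) is consistent with the DFA.
(A) 0(0|1)*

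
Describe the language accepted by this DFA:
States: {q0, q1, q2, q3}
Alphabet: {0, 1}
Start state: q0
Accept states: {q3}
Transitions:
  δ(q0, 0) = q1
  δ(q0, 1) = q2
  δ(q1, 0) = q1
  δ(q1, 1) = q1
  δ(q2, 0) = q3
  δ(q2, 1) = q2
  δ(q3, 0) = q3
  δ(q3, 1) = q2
Testing a few strings:
  '0110' → reject
  '1110' → accept
  '0010' → reject
  '1010' → accept
State roles: q0=no input read; q1=started with 0 (dead); q2=started with 1, last symbol 1; q3=started with 1, last symbol 0
All binary strings that start with 1 and end with 0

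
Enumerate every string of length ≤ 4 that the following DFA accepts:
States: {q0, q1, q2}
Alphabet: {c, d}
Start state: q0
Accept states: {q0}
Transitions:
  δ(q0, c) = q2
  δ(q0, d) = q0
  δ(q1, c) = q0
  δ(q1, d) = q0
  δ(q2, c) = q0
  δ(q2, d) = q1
ε, d, cc, dd, ccd, cdc, cdd, dcc, ddd, cccc, ccdd, cdcd, cddd, dccd, dcdc, dcdd, ddcc, dddd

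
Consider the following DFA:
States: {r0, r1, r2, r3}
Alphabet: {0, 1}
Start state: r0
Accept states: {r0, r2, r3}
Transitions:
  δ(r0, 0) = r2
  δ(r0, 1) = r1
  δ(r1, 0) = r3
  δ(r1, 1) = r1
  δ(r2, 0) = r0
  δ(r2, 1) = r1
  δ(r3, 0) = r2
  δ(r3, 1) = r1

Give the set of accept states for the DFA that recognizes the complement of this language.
Complement accept states = All states \ Original accept states
= {r0, r1, r2, r3} \ {r0, r2, r3}
{r1}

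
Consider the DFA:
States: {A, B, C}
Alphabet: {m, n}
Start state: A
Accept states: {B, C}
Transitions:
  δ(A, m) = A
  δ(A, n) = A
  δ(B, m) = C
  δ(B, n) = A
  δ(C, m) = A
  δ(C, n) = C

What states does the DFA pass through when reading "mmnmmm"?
read 'm': A → A
  read 'm': A → A
  read 'n': A → A
  read 'm': A → A
  read 'm': A → A
  read 'm': A → A
A -> A -> A -> A -> A -> A -> A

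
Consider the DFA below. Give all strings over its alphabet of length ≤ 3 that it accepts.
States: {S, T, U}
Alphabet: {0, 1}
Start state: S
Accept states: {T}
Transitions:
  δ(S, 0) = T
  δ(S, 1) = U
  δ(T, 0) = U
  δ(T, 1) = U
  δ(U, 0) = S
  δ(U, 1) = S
0, 100, 110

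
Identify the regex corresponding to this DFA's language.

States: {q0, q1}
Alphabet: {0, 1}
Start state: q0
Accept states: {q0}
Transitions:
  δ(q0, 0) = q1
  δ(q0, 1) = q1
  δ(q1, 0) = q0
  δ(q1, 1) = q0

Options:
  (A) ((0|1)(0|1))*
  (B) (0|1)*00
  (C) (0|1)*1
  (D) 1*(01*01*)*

Check each option against the DFA on short strings; one disagreement eliminates an option:
  (A) ((0|1)(0|1))*: agrees with the DFA on every string of length ≤ 6
  (B) (0|1)*00: on ε the DFA stays in q0 and accepts (q0 ∈ Accept), but the regex does not match it → eliminate
  (C) (0|1)*1: on ε the DFA stays in q0 and accepts (q0 ∈ Accept), but the regex does not match it → eliminate
  (D) 1*(01*01*)*: on '1' the DFA goes q0 → q1 and rejects (q1 ∉ Accept), but the regex matches it → eliminate
Only (A) is consistent with the DFA.
(A) ((0|1)(0|1))*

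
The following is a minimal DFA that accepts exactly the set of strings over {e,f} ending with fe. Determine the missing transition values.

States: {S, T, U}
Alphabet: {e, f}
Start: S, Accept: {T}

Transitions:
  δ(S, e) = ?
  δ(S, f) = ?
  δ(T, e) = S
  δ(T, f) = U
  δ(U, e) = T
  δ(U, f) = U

From the language and accept set, identify what each state tracks — S: no suffix match; T: suffix is fe; U: one trailing f.
Each missing δ(q, a) is the state matching the new tracked value after reading a.
δ(S, e) = S; δ(S, f) = U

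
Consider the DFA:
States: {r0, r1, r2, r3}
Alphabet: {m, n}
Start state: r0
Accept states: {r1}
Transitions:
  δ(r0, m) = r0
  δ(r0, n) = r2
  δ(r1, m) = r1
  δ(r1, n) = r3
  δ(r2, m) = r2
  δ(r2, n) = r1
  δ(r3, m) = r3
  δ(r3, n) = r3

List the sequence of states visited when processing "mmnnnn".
read 'm': r0 → r0
  read 'm': r0 → r0
  read 'n': r0 → r2
  read 'n': r2 → r1
  read 'n': r1 → r3
  read 'n': r3 → r3
r0 -> r0 -> r0 -> r2 -> r1 -> r3 -> r3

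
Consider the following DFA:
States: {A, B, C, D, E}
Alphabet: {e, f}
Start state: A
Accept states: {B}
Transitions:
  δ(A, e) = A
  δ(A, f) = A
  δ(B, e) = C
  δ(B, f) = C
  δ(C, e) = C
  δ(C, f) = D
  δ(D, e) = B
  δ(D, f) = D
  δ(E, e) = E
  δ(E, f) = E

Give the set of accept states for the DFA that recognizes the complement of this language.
Complement accept states = All states \ Original accept states
= {A, B, C, D, E} \ {B}
{A, C, D, E}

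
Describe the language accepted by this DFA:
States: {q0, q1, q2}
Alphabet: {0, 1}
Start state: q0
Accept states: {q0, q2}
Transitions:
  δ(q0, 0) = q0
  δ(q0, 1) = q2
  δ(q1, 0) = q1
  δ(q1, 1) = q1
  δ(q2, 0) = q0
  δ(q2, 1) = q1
Testing a few strings:
  '1000' → accept
  '111' → reject
  '000' → accept
  '100' → accept
State roles: q0=last symbol not 1 (ok); q1=saw 11 (dead); q2=last symbol 1 (ok)
All binary strings with no two consecutive 1's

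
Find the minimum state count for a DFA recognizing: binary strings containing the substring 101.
By Myhill–Nerode, count the distinguishable equivalence classes: 4 classes — one per longest suffix of the input that is a prefix of '101' (lengths 0 through 2), plus an absorbing 'already seen 101' class.
4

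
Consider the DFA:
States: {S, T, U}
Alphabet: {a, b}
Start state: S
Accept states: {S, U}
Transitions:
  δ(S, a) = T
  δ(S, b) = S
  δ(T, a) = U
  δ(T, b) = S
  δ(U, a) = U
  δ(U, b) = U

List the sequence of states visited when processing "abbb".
read 'a': S → T
  read 'b': T → S
  read 'b': S → S
  read 'b': S → S
S -> T -> S -> S -> S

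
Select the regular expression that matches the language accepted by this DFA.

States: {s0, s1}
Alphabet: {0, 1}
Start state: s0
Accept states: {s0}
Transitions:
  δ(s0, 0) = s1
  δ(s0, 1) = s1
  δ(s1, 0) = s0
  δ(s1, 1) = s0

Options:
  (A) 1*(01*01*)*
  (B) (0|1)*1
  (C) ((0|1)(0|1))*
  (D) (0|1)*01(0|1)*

Check each option against the DFA on short strings; one disagreement eliminates an option:
  (A) 1*(01*01*)*: on '1' the DFA goes s0 → s1 and rejects (s1 ∉ Accept), but the regex matches it → eliminate
  (B) (0|1)*1: on ε the DFA stays in s0 and accepts (s0 ∈ Accept), but the regex does not match it → eliminate
  (C) ((0|1)(0|1))*: agrees with the DFA on every string of length ≤ 6
  (D) (0|1)*01(0|1)*: on ε the DFA stays in s0 and accepts (s0 ∈ Accept), but the regex does not match it → eliminate
Only (C) is consistent with the DFA.
(C) ((0|1)(0|1))*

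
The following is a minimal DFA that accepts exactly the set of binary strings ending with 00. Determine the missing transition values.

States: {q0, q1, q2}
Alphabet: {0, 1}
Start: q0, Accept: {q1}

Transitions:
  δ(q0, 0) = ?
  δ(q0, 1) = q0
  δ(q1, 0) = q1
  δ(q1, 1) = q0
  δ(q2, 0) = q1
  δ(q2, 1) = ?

From the language and accept set, identify what each state tracks — q0: last symbol not 0; q1: two trailing 0's; q2: one trailing 0.
Each missing δ(q, a) is the state matching the new tracked value after reading a.
δ(q0, 0) = q2; δ(q2, 1) = q0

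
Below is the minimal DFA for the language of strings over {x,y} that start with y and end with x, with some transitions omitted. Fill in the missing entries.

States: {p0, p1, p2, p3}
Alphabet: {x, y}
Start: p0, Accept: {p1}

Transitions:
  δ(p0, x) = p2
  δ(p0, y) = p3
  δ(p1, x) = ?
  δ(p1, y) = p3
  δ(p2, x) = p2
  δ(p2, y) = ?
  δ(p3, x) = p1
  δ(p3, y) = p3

From the language and accept set, identify what each state tracks — p0: no input read; p1: started with y, last symbol x; p2: started with x (dead); p3: started with y, last symbol y.
Each missing δ(q, a) is the state matching the new tracked value after reading a.
δ(p1, x) = p1; δ(p2, y) = p2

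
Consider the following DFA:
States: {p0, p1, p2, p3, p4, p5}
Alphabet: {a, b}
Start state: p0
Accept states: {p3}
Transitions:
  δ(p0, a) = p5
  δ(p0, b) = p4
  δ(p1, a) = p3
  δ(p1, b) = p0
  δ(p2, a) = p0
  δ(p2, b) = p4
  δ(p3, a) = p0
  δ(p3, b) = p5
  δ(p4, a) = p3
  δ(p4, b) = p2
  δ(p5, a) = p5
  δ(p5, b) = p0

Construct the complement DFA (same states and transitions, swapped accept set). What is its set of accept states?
Complement accept states = All states \ Original accept states
= {p0, p1, p2, p3, p4, p5} \ {p3}
{p0, p1, p2, p4, p5}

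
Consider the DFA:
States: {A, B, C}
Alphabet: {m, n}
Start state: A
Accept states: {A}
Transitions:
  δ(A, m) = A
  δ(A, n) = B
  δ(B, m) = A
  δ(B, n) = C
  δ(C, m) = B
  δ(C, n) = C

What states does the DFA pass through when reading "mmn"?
read 'm': A → A
  read 'm': A → A
  read 'n': A → B
A -> A -> A -> B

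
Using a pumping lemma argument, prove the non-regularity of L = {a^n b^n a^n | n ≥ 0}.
Assume L is regular with pumping length p. Idea: pumping the first a-block unbalances it against the other two.
Choose s = a^p b^p a^p ∈ L (|s| = 3p ≥ p). By the pumping lemma, s = xyz with |xy| ≤ p, |y| > 0, so y = a^k with k ≥ 1, inside the first a-block. Then xy²z = a^(p+k) b^p a^p. The first block has length p+k ≠ p, so the three block lengths are no longer equal and xy²z ∉ L.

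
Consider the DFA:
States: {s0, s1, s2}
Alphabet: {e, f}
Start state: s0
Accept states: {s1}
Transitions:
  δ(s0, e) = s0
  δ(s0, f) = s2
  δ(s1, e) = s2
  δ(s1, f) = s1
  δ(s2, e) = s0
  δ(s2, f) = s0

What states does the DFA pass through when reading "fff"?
read 'f': s0 → s2
  read 'f': s2 → s0
  read 'f': s0 → s2
s0 -> s2 -> s0 -> s2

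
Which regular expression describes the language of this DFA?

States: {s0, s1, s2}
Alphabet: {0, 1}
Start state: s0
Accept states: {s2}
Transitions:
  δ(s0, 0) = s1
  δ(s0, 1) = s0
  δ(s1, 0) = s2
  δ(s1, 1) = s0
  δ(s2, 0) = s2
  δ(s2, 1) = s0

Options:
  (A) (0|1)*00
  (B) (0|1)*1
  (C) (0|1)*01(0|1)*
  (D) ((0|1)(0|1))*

Check each option against the DFA on short strings; one disagreement eliminates an option:
  (A) (0|1)*00: agrees with the DFA on every string of length ≤ 6
  (B) (0|1)*1: on '1' the DFA goes s0 → s0 and rejects (s0 ∉ Accept), but the regex matches it → eliminate
  (C) (0|1)*01(0|1)*: on '00' the DFA goes s0 → s1 → s2 and accepts (s2 ∈ Accept), but the regex does not match it → eliminate
  (D) ((0|1)(0|1))*: on ε the DFA stays in s0 and rejects (s0 ∉ Accept), but the regex matches it → eliminate
Only (A) is consistent with the DFA.
(A) (0|1)*00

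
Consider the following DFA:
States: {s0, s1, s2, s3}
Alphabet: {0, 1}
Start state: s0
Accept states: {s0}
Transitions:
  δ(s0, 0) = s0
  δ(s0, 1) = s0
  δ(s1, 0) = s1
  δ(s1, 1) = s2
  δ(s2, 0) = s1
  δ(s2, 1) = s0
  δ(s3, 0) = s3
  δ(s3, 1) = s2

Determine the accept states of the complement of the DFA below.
Complement accept states = All states \ Original accept states
= {s0, s1, s2, s3} \ {s0}
{s1, s2, s3}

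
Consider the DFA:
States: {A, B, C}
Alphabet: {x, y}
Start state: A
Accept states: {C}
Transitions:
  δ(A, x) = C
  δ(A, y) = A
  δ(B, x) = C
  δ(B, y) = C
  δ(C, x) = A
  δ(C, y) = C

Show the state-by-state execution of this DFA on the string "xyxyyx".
read 'x': A → C
  read 'y': C → C
  read 'x': C → A
  read 'y': A → A
  read 'y': A → A
  read 'x': A → C
A -> C -> C -> A -> A -> A -> C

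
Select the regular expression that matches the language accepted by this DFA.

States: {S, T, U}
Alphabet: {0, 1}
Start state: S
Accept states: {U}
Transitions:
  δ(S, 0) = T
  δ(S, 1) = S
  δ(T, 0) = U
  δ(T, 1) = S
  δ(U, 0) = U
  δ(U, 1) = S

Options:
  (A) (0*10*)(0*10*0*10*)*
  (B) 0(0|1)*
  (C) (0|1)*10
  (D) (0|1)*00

Check each option against the DFA on short strings; one disagreement eliminates an option:
  (A) (0*10*)(0*10*0*10*)*: on '1' the DFA goes S → S and rejects (S ∉ Accept), but the regex matches it → eliminate
  (B) 0(0|1)*: on '0' the DFA goes S → T and rejects (T ∉ Accept), but the regex matches it → eliminate
  (C) (0|1)*10: on '00' the DFA goes S → T → U and accepts (U ∈ Accept), but the regex does not match it → eliminate
  (D) (0|1)*00: agrees with the DFA on every string of length ≤ 6
Only (D) is consistent with the DFA.
(D) (0|1)*00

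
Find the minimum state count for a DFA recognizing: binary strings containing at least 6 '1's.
By Myhill–Nerode, count the distinguishable equivalence classes: 7 classes — having seen 0, 1, …, 5, or ≥6 copies of '1'; any two classes i < j (j ≤ 6) are distinguished by the string 1^(6−j), which takes class j to 6 copies (accepted) but leaves class i below 6 (rejected).
7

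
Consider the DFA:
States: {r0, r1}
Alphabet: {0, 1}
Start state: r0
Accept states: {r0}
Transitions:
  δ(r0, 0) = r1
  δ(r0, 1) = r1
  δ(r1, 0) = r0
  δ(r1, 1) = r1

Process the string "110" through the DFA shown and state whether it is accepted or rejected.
Processing string "110":
  r0 --1--> r1
  r1 --1--> r1
  r1 --0--> r0
Final state: r0
Accept states: {r0}
Yes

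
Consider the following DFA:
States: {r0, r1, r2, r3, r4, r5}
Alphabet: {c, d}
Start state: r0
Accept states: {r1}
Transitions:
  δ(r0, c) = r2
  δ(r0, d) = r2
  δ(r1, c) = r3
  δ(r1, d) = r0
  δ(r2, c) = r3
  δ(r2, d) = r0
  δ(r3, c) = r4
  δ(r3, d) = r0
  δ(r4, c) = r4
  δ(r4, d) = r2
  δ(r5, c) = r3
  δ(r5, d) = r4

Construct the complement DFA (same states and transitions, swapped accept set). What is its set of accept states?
Complement accept states = All states \ Original accept states
= {r0, r1, r2, r3, r4, r5} \ {r1}
{r0, r2, r3, r4, r5}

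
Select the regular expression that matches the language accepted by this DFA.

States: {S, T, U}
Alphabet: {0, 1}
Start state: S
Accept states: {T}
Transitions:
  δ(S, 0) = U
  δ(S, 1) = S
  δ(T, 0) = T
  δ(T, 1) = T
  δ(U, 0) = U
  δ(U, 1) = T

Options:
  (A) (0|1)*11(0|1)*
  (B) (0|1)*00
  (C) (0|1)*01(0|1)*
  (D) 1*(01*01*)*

Check each option against the DFA on short strings; one disagreement eliminates an option:
  (A) (0|1)*11(0|1)*: on '01' the DFA goes S → U → T and accepts (T ∈ Accept), but the regex does not match it → eliminate
  (B) (0|1)*00: on '00' the DFA goes S → U → U and rejects (U ∉ Accept), but the regex matches it → eliminate
  (C) (0|1)*01(0|1)*: agrees with the DFA on every string of length ≤ 6
  (D) 1*(01*01*)*: on ε the DFA stays in S and rejects (S ∉ Accept), but the regex matches it → eliminate
Only (C) is consistent with the DFA.
(C) (0|1)*01(0|1)*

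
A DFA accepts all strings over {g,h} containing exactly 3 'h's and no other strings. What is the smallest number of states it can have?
By Myhill–Nerode, count the distinguishable equivalence classes: 5 classes — having seen 0, 1, …, 3, or >3 copies of 'h'; the count-3 class is the only accepting one and >3 is dead.
5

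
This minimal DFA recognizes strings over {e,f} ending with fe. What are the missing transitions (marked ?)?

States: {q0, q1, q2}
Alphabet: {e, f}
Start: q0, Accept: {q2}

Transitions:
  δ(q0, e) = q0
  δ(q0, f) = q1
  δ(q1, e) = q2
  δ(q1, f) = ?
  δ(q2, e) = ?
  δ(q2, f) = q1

From the language and accept set, identify what each state tracks — q0: no suffix match; q1: one trailing f; q2: suffix is fe.
Each missing δ(q, a) is the state matching the new tracked value after reading a.
δ(q1, f) = q1; δ(q2, e) = q0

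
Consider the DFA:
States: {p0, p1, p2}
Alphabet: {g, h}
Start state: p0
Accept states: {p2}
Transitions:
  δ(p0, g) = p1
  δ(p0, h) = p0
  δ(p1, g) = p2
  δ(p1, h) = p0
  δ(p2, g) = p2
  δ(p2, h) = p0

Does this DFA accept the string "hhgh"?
Processing string "hhgh":
  p0 --h--> p0
  p0 --h--> p0
  p0 --g--> p1
  p1 --h--> p0
Final state: p0
Accept states: {p2}
No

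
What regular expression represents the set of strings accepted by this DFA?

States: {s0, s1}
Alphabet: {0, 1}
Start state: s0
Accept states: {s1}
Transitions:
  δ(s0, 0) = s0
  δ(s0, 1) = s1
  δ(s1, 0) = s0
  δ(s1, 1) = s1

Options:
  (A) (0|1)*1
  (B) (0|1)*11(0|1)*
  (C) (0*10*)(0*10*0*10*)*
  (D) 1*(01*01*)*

Check each option against the DFA on short strings; one disagreement eliminates an option:
  (A) (0|1)*1: agrees with the DFA on every string of length ≤ 6
  (B) (0|1)*11(0|1)*: on '1' the DFA goes s0 → s1 and accepts (s1 ∈ Accept), but the regex does not match it → eliminate
  (C) (0*10*)(0*10*0*10*)*: on '10' the DFA goes s0 → s1 → s0 and rejects (s0 ∉ Accept), but the regex matches it → eliminate
  (D) 1*(01*01*)*: on ε the DFA stays in s0 and rejects (s0 ∉ Accept), but the regex matches it → eliminate
Only (A) is consistent with the DFA.
(A) (0|1)*1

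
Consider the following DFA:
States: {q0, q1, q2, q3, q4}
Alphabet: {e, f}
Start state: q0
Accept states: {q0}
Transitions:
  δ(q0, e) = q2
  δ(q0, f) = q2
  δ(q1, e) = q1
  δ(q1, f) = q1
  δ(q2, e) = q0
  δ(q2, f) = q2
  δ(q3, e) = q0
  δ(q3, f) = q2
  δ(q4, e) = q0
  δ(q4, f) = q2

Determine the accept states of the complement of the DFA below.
Complement accept states = All states \ Original accept states
= {q0, q1, q2, q3, q4} \ {q0}
{q1, q2, q3, q4}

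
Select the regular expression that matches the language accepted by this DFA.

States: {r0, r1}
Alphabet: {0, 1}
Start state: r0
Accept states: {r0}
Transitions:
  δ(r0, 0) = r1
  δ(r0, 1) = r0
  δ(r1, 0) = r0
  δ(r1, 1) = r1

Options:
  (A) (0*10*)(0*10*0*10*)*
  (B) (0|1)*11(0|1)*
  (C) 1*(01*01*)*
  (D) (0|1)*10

Check each option against the DFA on short strings; one disagreement eliminates an option:
  (A) (0*10*)(0*10*0*10*)*: on ε the DFA stays in r0 and accepts (r0 ∈ Accept), but the regex does not match it → eliminate
  (B) (0|1)*11(0|1)*: on ε the DFA stays in r0 and accepts (r0 ∈ Accept), but the regex does not match it → eliminate
  (C) 1*(01*01*)*: agrees with the DFA on every string of length ≤ 6
  (D) (0|1)*10: on ε the DFA stays in r0 and accepts (r0 ∈ Accept), but the regex does not match it → eliminate
Only (C) is consistent with the DFA.
(C) 1*(01*01*)*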